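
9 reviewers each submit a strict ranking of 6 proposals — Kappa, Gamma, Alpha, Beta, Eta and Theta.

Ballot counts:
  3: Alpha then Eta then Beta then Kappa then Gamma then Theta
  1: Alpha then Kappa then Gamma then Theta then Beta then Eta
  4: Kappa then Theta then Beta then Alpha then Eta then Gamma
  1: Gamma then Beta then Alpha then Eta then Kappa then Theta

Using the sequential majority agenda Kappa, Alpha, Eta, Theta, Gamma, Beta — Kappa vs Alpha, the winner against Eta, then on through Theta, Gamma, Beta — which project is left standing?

Beta

Round 1: Kappa vs Alpha — 4–5, Alpha advances.
Round 2: Alpha vs Eta — 9–0, Alpha advances.
Round 3: Alpha vs Theta — 5–4, Alpha advances.
Round 4: Alpha vs Gamma — 8–1, Alpha advances.
Round 5: Alpha vs Beta — 4–5, Beta advances.
The agenda winner is Beta.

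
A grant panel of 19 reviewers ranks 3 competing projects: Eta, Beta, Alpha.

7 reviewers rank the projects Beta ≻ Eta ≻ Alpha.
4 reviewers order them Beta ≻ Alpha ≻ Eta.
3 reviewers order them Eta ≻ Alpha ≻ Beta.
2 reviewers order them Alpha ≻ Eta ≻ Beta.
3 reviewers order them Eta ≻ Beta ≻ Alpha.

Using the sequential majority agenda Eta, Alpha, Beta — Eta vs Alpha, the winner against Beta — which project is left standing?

Round 1: Eta vs Alpha — 13–6, Eta advances.
Round 2: Eta vs Beta — 8–11, Beta advances.
Beta survives the agenda.

Beta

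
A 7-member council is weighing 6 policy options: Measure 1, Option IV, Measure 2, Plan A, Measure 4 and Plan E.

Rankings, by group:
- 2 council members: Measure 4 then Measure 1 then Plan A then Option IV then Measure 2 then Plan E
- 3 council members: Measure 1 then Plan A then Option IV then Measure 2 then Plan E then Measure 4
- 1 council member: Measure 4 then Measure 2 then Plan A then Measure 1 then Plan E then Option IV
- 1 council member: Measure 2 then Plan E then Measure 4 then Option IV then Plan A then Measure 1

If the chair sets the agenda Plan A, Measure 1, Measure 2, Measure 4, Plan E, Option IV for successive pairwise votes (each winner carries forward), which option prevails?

Round 1: Plan A vs Measure 1 — 2–5, Measure 1 advances.
Round 2: Measure 1 vs Measure 2 — 5–2, Measure 1 advances.
Round 3: Measure 1 vs Measure 4 — 3–4, Measure 4 advances.
Round 4: Measure 4 vs Plan E — 3–4, Plan E advances.
Round 5: Plan E vs Option IV — 2–5, Option IV advances.
Option IV survives the agenda.

Option IV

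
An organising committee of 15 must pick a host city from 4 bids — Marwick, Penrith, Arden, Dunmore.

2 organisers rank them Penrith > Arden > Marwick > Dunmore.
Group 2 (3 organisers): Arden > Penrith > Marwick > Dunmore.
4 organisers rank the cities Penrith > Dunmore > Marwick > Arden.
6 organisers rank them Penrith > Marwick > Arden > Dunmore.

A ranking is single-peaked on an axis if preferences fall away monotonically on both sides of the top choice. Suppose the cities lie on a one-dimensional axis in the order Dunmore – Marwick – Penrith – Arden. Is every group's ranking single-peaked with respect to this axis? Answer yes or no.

no

Axis positions: Dunmore=1, Marwick=2, Penrith=3, Arden=4.
Group 1 (peak Penrith at position 3): ranking walks positions 3-4-2-1, expanding outward from the peak — single-peaked.
Group 2 (peak Arden at position 4): ranking walks positions 4-3-2-1, expanding outward from the peak — single-peaked.
Group 3: ranking walks positions 3-1-2-4; Dunmore is ranked above Marwick even though Marwick lies between Dunmore and the peak Penrith on the axis — preferences dip and rise again. Not single-peaked.
Group 4 (peak Penrith at position 3): ranking walks positions 3-2-4-1, expanding outward from the peak — single-peaked.
Group 3 violates single-peakedness, so the profile is not single-peaked on this axis.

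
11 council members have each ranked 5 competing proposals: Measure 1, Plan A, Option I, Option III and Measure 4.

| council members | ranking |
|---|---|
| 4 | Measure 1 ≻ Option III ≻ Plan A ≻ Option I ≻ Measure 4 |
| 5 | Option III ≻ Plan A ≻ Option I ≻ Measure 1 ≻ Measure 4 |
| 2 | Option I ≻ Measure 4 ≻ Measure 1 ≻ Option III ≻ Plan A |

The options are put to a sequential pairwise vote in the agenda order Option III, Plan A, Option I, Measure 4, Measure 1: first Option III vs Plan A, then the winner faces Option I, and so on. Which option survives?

Round 1: Option III vs Plan A — 11–0, Option III advances.
Round 2: Option III vs Option I — 9–2, Option III advances.
Round 3: Option III vs Measure 4 — 9–2, Option III advances.
Round 4: Option III vs Measure 1 — 5–6, Measure 1 advances.
The agenda winner is Measure 1.

Measure 1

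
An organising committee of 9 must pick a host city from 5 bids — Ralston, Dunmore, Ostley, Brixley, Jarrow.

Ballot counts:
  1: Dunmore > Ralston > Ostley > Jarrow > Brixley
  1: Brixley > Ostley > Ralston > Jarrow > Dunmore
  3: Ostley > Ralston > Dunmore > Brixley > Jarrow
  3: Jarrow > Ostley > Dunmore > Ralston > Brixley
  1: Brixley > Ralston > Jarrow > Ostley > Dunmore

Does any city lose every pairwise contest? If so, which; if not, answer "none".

Head-to-head results (9 organisers):
Ralston vs Dunmore: Ralston, 5–4.
Ralston vs Ostley: Ostley, 7–2.
Ralston vs Brixley: 1+3+3 = 7 for Ralston, 2 for Brixley — Ralston by 7–2.
Ralston vs Jarrow: Ralston is ranked higher on 1+1+3+1 = 6 ballots, Jarrow on 3. Ralston wins 6–3.
Dunmore vs Ostley: 1 to 8, Ostley.
Dunmore vs Brixley: Dunmore, 7–2.
Dunmore vs Jarrow: Jarrow, 5–4.
Ostley vs Brixley: 7 to 2, Ostley.
Ostley vs Jarrow: Ostley is ranked higher on 1+1+3 = 5 ballots, Jarrow on 4. Ostley wins 5–4.
Brixley vs Jarrow: Brixley preferred on 1+3+1 = 5 ballots; Brixley wins 5–4.
Every city wins at least one matchup (Ralston beats Dunmore; Dunmore beats Brixley; Ostley beats Ralston; Brixley beats Jarrow; Jarrow beats Dunmore), so there is no Condorcet loser.

none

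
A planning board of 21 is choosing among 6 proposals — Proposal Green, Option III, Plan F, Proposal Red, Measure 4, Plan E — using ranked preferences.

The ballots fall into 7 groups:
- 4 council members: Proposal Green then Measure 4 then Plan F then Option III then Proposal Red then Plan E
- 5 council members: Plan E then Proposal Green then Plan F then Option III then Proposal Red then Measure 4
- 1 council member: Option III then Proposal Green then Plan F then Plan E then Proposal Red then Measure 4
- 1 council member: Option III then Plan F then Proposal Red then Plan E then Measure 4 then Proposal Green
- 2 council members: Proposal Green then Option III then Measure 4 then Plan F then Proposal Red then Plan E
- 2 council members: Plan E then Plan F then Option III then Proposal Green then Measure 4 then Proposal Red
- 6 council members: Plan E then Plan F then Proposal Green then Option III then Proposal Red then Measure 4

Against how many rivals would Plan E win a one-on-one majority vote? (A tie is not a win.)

5

Plan E against each rival (21 council members):
Plan E vs Proposal Green: 14 to 7, Plan E.
Plan E vs Option III: Plan E is ranked higher on 5+2+6 = 13 ballots, Option III on 8. Plan E wins 13–8.
Plan E vs Plan F: Plan E wins 13–8.
Plan E vs Proposal Red: Plan E wins 14–7.
Plan E vs Measure 4: Plan E preferred on 5+1+1+2+6 = 15 ballots; Plan E wins 15–6.
Plan E beats Proposal Green, Option III, Plan F, Proposal Red, Measure 4 — 5 pairwise wins.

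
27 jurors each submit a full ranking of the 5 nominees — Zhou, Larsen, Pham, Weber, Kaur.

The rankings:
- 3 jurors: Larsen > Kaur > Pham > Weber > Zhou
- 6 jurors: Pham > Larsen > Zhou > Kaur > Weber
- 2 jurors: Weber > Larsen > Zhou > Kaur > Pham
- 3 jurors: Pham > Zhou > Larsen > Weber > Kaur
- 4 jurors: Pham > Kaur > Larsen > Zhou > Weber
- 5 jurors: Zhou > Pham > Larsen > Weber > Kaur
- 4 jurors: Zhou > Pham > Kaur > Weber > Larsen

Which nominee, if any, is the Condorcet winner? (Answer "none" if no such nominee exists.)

Pham

Check each pair by majority over 27 ballots:
Zhou–Larsen: Larsen 15–12.
Zhou vs Pham: 2+5+4 = 11 for Zhou, 16 for Pham — Pham by 16–11.
Zhou vs Weber: Zhou is ranked higher on 6+3+4+5+4 = 22 ballots, Weber on 5. Zhou wins 22–5.
Zhou vs Kaur: Zhou wins 20–7.
Larsen vs Pham: Larsen preferred on 3+2 = 5 ballots; Pham wins 22–5.
Larsen vs Weber: Larsen wins 21–6.
Larsen vs Kaur: 3+6+2+3+5 = 19 for Larsen, 8 for Kaur — Larsen by 19–8.
Pham–Weber: Pham 25–2.
Pham–Kaur: Pham 22–5.
Weber–Kaur: Kaur 17–10.
Pham beats each of Zhou, Larsen, Weber, Kaur — Pham is the Condorcet winner.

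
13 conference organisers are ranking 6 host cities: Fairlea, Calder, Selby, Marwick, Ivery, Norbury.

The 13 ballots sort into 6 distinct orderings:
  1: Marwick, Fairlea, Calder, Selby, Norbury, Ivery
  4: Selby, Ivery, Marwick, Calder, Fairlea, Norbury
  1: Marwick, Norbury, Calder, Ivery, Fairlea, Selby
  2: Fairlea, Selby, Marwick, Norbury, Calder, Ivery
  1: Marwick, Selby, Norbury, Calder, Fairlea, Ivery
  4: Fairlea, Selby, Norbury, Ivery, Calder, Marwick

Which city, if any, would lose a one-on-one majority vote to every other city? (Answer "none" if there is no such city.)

Head-to-head results (13 organisers):
Fairlea vs Calder: Fairlea is ranked higher on 1+2+4 = 7 ballots, Calder on 6. Fairlea wins 7–6.
Fairlea–Selby: Fairlea 8–5.
Fairlea vs Marwick: 2+4 = 6 for Fairlea, 7 for Marwick — Marwick by 7–6.
Fairlea vs Ivery: Fairlea preferred on 1+2+1+4 = 8 ballots; Fairlea wins 8–5.
Fairlea–Norbury: Fairlea 11–2.
Calder vs Selby: Selby, 11–2.
Calder vs Marwick: 4 for Calder, 9 for Marwick — Marwick by 9–4.
Calder vs Ivery: 5 to 8, Ivery.
Calder–Norbury: Norbury 8–5.
Selby vs Marwick: Selby wins 10–3.
Selby–Ivery: Selby 12–1.
Selby vs Norbury: 12 to 1, Selby.
Marwick vs Ivery: Ivery, 8–5.
Marwick vs Norbury: Marwick preferred on 1+4+1+2+1 = 9 ballots; Marwick wins 9–4.
Ivery vs Norbury: Ivery preferred on 4 ballots; Norbury wins 9–4.
Calder loses to every other city — it is the Condorcet loser.

Calder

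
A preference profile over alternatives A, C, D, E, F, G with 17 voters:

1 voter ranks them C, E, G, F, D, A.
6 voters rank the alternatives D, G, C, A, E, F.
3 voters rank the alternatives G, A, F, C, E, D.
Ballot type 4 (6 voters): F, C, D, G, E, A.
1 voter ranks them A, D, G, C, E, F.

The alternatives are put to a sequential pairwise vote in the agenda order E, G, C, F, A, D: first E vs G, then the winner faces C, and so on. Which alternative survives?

D

Round 1: E vs G — 1–16, G advances.
Round 2: G vs C — 10–7, G advances.
Round 3: G vs F — 11–6, G advances.
Round 4: G vs A — 16–1, G advances.
Round 5: G vs D — 4–13, D advances.
The agenda winner is D.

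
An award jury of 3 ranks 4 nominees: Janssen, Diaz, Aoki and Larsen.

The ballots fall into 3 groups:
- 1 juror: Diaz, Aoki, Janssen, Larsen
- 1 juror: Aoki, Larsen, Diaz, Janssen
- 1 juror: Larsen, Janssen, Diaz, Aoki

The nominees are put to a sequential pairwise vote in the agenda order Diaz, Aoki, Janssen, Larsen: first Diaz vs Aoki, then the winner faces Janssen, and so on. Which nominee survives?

Larsen

Round 1: Diaz vs Aoki — 2–1, Diaz advances.
Round 2: Diaz vs Janssen — 2–1, Diaz advances.
Round 3: Diaz vs Larsen — 1–2, Larsen advances.
The agenda winner is Larsen.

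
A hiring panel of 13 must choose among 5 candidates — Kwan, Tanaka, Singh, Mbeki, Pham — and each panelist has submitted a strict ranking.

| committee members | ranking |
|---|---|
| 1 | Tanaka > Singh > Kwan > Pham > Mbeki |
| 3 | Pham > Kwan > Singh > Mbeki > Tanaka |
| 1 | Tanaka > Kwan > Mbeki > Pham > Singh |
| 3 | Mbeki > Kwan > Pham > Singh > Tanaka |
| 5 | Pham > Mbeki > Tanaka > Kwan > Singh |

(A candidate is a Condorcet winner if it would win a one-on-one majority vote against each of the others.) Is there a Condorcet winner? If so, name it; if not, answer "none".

Head-to-head results (13 committee members):
Kwan vs Tanaka: Kwan preferred on 3+3 = 6 ballots; Tanaka wins 7–6.
Kwan vs Singh: 12 to 1, Kwan.
Kwan vs Mbeki: 5 to 8, Mbeki.
Kwan vs Pham: Kwan preferred on 1+1+3 = 5 ballots; Pham wins 8–5.
Tanaka vs Singh: 7 to 6, Tanaka.
Tanaka–Mbeki: Mbeki 11–2.
Tanaka vs Pham: 2 to 11, Pham.
Singh vs Mbeki: Mbeki wins 9–4.
Singh–Pham: Pham 12–1.
Mbeki vs Pham: Mbeki preferred on 1+3 = 4 ballots; Pham wins 9–4.
Pham defeats every rival head-to-head and is the Condorcet winner.

Pham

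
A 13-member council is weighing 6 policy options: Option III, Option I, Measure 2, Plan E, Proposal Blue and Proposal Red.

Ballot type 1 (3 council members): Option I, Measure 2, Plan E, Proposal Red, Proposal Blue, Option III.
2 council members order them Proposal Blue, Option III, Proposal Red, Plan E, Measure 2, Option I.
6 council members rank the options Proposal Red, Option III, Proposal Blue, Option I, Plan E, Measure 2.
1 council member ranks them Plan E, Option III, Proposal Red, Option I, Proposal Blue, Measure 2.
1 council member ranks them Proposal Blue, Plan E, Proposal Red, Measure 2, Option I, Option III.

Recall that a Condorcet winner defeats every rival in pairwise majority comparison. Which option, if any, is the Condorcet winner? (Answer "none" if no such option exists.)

Proposal Red

Head-to-head results (13 council members):
Option III vs Option I: Option III wins 9–4.
Option III vs Measure 2: Option III wins 9–4.
Option III vs Plan E: Option III, 8–5.
Option III–Proposal Blue: Option III 7–6.
Option III vs Proposal Red: Proposal Red wins 10–3.
Option I vs Measure 2: Option I wins 10–3.
Option I vs Plan E: Option I wins 9–4.
Option I vs Proposal Blue: Proposal Blue, 9–4.
Option I vs Proposal Red: Proposal Red, 10–3.
Measure 2 vs Plan E: Plan E wins 10–3.
Measure 2–Proposal Blue: Proposal Blue 10–3.
Measure 2 vs Proposal Red: Proposal Red wins 10–3.
Plan E–Proposal Blue: Proposal Blue 9–4.
Plan E vs Proposal Red: Proposal Red wins 8–5.
Proposal Blue vs Proposal Red: Proposal Red, 10–3.
Proposal Red beats each of Option III, Option I, Measure 2, Plan E, Proposal Blue — Proposal Red is the Condorcet winner.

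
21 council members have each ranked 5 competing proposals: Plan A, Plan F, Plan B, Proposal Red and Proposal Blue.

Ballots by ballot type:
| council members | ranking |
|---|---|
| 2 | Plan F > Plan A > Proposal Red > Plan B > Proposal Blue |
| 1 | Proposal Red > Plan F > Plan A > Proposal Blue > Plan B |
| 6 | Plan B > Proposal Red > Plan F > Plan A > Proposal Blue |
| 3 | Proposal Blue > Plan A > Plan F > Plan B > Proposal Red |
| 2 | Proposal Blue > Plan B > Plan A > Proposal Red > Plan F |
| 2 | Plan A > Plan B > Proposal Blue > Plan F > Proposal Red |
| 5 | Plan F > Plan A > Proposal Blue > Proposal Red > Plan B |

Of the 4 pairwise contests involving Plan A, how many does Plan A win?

3

Plan A against each rival (21 council members):
Plan A–Plan F: Plan F 14–7.
Plan A vs Plan B: Plan A preferred on 2+1+3+2+5 = 13 ballots; Plan A wins 13–8.
Plan A vs Proposal Red: 14 to 7, Plan A.
Plan A vs Proposal Blue: Plan A, 16–5.
Plan A beats Plan B, Proposal Red, Proposal Blue; loses to Plan F — 3 pairwise wins.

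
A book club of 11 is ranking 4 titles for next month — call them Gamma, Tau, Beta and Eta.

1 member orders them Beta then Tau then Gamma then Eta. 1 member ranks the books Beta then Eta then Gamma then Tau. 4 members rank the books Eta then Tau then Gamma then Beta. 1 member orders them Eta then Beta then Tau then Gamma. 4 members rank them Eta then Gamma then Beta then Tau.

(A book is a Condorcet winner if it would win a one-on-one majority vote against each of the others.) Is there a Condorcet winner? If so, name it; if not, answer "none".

Pairwise majorities:
Gamma vs Tau: 1+4 = 5 for Gamma, 6 for Tau — Tau by 6–5.
Gamma vs Beta: Gamma is ranked higher on 4+4 = 8 ballots, Beta on 3. Gamma wins 8–3.
Gamma vs Eta: 1 to 10, Eta.
Tau vs Beta: Beta, 7–4.
Tau vs Eta: Tau is ranked higher on 1 ballot, Eta on 10. Eta wins 10–1.
Beta vs Eta: Eta, 9–2.
Eta wins every pairwise contest, so Eta is the Condorcet winner.

Eta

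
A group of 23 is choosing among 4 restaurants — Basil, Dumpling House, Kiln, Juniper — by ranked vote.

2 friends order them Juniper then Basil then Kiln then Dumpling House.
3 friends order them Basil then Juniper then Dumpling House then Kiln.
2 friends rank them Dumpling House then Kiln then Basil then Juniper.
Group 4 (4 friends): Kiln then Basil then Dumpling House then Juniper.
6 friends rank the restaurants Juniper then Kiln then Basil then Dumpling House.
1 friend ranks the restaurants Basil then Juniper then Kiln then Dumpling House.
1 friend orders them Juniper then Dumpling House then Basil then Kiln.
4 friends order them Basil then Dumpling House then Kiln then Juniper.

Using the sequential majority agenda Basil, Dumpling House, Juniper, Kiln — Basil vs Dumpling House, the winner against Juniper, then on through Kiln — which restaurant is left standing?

Round 1: Basil vs Dumpling House — 20–3, Basil advances.
Round 2: Basil vs Juniper — 14–9, Basil advances.
Round 3: Basil vs Kiln — 11–12, Kiln advances.
Kiln survives the agenda.

Kiln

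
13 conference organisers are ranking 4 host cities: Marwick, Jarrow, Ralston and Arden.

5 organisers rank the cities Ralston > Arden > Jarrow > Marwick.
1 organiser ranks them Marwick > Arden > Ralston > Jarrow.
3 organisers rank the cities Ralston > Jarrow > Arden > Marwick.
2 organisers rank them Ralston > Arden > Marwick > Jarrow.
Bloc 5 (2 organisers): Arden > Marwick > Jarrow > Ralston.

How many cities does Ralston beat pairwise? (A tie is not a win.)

3

Ralston against each rival (13 organisers):
Ralston vs Marwick: Ralston, 10–3.
Ralston vs Jarrow: Ralston wins 11–2.
Ralston vs Arden: Ralston is ranked higher on 5+3+2 = 10 ballots, Arden on 3. Ralston wins 10–3.
Ralston beats Marwick, Jarrow, Arden — 3 pairwise wins.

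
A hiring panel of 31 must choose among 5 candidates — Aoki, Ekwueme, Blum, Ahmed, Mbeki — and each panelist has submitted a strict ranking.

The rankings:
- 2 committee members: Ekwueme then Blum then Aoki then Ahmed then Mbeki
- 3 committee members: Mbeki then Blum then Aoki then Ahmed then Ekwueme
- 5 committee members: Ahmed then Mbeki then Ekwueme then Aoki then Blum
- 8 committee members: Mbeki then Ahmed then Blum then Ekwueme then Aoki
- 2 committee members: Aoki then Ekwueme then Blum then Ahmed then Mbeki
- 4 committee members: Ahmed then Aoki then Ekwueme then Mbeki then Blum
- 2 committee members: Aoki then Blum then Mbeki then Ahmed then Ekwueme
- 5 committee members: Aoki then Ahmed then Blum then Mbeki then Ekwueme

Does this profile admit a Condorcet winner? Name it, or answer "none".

Head-to-head results (31 committee members):
Aoki–Ekwueme: Aoki 16–15.
Aoki vs Blum: Aoki, 18–13.
Aoki–Ahmed: Ahmed 17–14.
Aoki–Mbeki: Mbeki 16–15.
Ekwueme vs Blum: Blum wins 18–13.
Ekwueme vs Ahmed: 4 to 27, Ahmed.
Ekwueme vs Mbeki: Ekwueme is ranked higher on 2+2+4 = 8 ballots, Mbeki on 23. Mbeki wins 23–8.
Blum vs Ahmed: Ahmed wins 22–9.
Blum vs Mbeki: 11 to 20, Mbeki.
Ahmed vs Mbeki: Ahmed, 18–13.
Only Ahmed has no losses; Ahmed is the Condorcet winner.

Ahmed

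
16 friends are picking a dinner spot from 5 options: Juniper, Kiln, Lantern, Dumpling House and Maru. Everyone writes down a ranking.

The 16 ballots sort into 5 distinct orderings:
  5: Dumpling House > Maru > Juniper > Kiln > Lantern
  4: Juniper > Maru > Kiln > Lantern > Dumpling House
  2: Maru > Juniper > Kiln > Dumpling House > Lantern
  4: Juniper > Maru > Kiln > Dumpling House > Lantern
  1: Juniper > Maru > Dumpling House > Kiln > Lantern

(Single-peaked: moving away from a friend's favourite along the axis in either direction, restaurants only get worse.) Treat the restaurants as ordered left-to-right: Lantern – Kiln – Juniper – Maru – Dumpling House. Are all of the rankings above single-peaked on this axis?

yes

Axis positions: Lantern=1, Kiln=2, Juniper=3, Maru=4, Dumpling House=5.
Ballot type 1 (peak Dumpling House at position 5): ranking walks positions 5-4-3-2-1, expanding outward from the peak — single-peaked.
Ballot type 2 (peak Juniper at position 3): ranking walks positions 3-4-2-1-5, expanding outward from the peak — single-peaked.
Ballot type 3 (peak Maru at position 4): ranking walks positions 4-3-2-5-1, expanding outward from the peak — single-peaked.
Ballot type 4 (peak Juniper at position 3): ranking walks positions 3-4-2-5-1, expanding outward from the peak — single-peaked.
Ballot type 5 (peak Juniper at position 3): ranking walks positions 3-4-5-2-1, expanding outward from the peak — single-peaked.
Every ranking is single-peaked on this axis.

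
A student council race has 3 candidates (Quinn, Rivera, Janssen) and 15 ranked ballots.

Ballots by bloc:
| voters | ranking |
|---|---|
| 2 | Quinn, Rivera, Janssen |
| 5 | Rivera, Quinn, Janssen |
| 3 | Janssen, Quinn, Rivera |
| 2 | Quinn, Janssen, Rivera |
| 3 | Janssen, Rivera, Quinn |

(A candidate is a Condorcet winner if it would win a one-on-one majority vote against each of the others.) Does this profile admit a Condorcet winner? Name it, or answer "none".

Pairwise majorities:
Quinn vs Rivera: 2+3+2 = 7 for Quinn, 8 for Rivera — Rivera by 8–7.
Quinn vs Janssen: Quinn wins 9–6.
Rivera vs Janssen: Janssen, 8–7.
Every candidate loses at least once (Quinn loses to Rivera; Rivera loses to Janssen; Janssen loses to Quinn). The majority relation contains the cycle Quinn beats Janssen beats Rivera beats Quinn, so there is no Condorcet winner.

none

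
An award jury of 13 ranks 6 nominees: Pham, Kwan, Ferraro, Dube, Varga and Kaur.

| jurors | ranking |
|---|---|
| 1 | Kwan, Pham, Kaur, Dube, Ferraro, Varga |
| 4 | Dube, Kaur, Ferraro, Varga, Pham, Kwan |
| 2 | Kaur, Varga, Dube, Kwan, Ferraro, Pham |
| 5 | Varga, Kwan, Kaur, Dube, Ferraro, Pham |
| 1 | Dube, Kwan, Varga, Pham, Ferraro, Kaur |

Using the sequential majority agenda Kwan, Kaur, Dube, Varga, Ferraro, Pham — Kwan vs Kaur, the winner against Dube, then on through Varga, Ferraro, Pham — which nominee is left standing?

Varga

Round 1: Kwan vs Kaur — 7–6, Kwan advances.
Round 2: Kwan vs Dube — 6–7, Dube advances.
Round 3: Dube vs Varga — 6–7, Varga advances.
Round 4: Varga vs Ferraro — 8–5, Varga advances.
Round 5: Varga vs Pham — 12–1, Varga advances.
Varga survives the agenda.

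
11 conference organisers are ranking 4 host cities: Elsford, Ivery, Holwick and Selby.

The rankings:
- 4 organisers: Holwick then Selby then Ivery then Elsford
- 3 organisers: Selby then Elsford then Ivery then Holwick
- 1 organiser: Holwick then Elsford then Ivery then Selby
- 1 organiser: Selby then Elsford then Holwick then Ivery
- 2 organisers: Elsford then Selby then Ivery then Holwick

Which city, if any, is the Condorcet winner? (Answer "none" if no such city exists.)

Selby

Pairwise majorities:
Elsford–Ivery: Elsford 7–4.
Elsford–Holwick: Elsford 6–5.
Elsford vs Selby: Elsford preferred on 1+2 = 3 ballots; Selby wins 8–3.
Ivery vs Holwick: Ivery preferred on 3+2 = 5 ballots; Holwick wins 6–5.
Ivery–Selby: Selby 10–1.
Holwick vs Selby: Selby, 6–5.
Only Selby has no losses; Selby is the Condorcet winner.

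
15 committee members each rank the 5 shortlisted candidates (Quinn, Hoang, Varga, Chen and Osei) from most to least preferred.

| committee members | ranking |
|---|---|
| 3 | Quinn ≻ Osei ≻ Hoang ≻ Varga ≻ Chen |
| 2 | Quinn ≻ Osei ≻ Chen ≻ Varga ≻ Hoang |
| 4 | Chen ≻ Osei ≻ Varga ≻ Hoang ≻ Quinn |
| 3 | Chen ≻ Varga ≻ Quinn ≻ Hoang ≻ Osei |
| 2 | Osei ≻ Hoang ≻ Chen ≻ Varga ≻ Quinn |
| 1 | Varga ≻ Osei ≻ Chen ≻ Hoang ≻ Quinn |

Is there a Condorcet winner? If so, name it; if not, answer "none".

Check each pair by majority over 15 ballots:
Quinn–Hoang: Quinn 8–7.
Quinn vs Varga: Varga, 10–5.
Quinn vs Chen: Quinn preferred on 3+2 = 5 ballots; Chen wins 10–5.
Quinn vs Osei: Quinn preferred on 3+2+3 = 8 ballots; Quinn wins 8–7.
Hoang vs Varga: Varga wins 10–5.
Hoang vs Chen: Hoang preferred on 3+2 = 5 ballots; Chen wins 10–5.
Hoang vs Osei: Osei wins 12–3.
Varga vs Chen: Varga preferred on 3+1 = 4 ballots; Chen wins 11–4.
Varga vs Osei: Varga preferred on 3+1 = 4 ballots; Osei wins 11–4.
Chen vs Osei: Osei, 8–7.
Every candidate loses at least once (Quinn loses to Varga; Hoang loses to Quinn; Varga loses to Chen; Chen loses to Osei; Osei loses to Quinn). The majority relation contains the cycle Quinn > Osei > Varga > Quinn, so there is no Condorcet winner.

none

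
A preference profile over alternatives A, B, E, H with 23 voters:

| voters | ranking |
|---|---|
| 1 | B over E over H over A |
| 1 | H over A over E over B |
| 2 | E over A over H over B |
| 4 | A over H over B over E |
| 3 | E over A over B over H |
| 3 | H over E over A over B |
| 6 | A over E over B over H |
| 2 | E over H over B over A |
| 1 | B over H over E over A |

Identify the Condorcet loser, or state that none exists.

Pairwise majorities:
A–B: A 19–4.
A vs E: E wins 12–11.
A vs H: A preferred on 2+4+3+6 = 15 ballots; A wins 15–8.
B vs E: 1+4+1 = 6 for B, 17 for E — E by 17–6.
B vs H: H wins 12–11.
E–H: E 14–9.
Only B has no wins; B is the Condorcet loser.

B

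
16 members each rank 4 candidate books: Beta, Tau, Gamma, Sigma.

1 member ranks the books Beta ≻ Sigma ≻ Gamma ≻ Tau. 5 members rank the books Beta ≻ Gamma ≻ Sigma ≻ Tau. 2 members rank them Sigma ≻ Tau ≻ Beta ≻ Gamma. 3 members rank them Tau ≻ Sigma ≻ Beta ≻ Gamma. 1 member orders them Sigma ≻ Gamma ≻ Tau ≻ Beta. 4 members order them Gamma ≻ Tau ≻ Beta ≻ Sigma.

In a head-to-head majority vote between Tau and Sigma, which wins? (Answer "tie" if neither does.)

Sigma

Ballots ranking Tau above Sigma: 3 + 4 = 7.
Ballots ranking Sigma above Tau: 16 − 7 = 9.
Sigma wins the head-to-head 9–7.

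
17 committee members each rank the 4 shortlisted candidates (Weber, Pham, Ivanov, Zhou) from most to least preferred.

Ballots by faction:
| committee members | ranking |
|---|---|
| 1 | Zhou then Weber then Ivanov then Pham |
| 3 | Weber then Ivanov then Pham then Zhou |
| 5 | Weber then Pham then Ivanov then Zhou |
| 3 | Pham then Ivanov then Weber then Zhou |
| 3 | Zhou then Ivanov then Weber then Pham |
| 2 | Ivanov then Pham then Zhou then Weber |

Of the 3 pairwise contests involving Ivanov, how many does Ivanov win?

2

Ivanov against each rival (17 committee members):
Ivanov vs Weber: Ivanov is ranked higher on 3+3+2 = 8 ballots, Weber on 9. Weber wins 9–8.
Ivanov vs Pham: Ivanov wins 9–8.
Ivanov vs Zhou: Ivanov is ranked higher on 3+5+3+2 = 13 ballots, Zhou on 4. Ivanov wins 13–4.
Ivanov beats Pham, Zhou; loses to Weber — 2 pairwise wins.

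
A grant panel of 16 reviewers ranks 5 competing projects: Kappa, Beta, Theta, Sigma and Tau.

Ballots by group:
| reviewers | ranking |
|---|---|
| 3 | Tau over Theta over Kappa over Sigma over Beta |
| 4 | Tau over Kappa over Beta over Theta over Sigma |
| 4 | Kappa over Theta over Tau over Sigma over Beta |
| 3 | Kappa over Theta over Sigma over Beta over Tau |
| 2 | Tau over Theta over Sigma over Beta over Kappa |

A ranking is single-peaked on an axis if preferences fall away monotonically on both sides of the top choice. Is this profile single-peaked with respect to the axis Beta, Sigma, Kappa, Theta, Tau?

Axis positions: Beta=1, Sigma=2, Kappa=3, Theta=4, Tau=5.
Group 1 (peak Tau at position 5): ranking walks positions 5-4-3-2-1, expanding outward from the peak — single-peaked.
Group 2: ranking walks positions 5-3-1-4-2; Kappa is ranked above Theta even though Theta lies between Kappa and the peak Tau on the axis — preferences dip and rise again. Not single-peaked.
Group 3 (peak Kappa at position 3): ranking walks positions 3-4-5-2-1, expanding outward from the peak — single-peaked.
Group 4 (peak Kappa at position 3): ranking walks positions 3-4-2-1-5, expanding outward from the peak — single-peaked.
Group 5: ranking walks positions 5-4-2-1-3; Sigma is ranked above Kappa even though Kappa lies between Sigma and the peak Tau on the axis — preferences dip and rise again. Not single-peaked.
Group 2 violates single-peakedness, so the profile is not single-peaked on this axis.

no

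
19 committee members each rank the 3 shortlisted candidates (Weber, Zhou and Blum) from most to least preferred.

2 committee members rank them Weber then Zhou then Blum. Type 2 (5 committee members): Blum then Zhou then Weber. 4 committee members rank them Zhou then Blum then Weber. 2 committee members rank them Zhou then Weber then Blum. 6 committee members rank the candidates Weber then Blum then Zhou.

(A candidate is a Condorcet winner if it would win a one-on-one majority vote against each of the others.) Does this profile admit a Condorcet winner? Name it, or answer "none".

Pairwise majorities:
Weber vs Zhou: 8 to 11, Zhou.
Weber–Blum: Weber 10–9.
Zhou vs Blum: Blum, 11–8.
Each candidate drops at least one matchup (Weber loses to Zhou; Zhou loses to Blum; Blum loses to Weber); the cycle Weber → Blum → Zhou → Weber rules out a Condorcet winner.

none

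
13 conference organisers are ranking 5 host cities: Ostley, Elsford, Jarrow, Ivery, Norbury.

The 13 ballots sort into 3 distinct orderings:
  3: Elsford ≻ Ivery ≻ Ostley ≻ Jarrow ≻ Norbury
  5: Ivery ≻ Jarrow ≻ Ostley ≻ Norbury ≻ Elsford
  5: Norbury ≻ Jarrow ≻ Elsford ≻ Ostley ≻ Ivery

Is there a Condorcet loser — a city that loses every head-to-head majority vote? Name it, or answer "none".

Pairwise majorities:
Ostley vs Elsford: Elsford wins 8–5.
Ostley vs Jarrow: 3 for Ostley, 10 for Jarrow — Jarrow by 10–3.
Ostley vs Ivery: Ivery wins 8–5.
Ostley–Norbury: Ostley 8–5.
Elsford vs Jarrow: 3 to 10, Jarrow.
Elsford vs Ivery: 8 to 5, Elsford.
Elsford vs Norbury: Elsford is ranked higher on 3 ballots, Norbury on 10. Norbury wins 10–3.
Jarrow vs Ivery: Ivery wins 8–5.
Jarrow vs Norbury: Jarrow preferred on 3+5 = 8 ballots; Jarrow wins 8–5.
Ivery–Norbury: Ivery 8–5.
Every city wins at least one matchup (Ostley beats Norbury; Elsford beats Ostley; Jarrow beats Ostley; Ivery beats Ostley; Norbury beats Elsford), so there is no Condorcet loser.

none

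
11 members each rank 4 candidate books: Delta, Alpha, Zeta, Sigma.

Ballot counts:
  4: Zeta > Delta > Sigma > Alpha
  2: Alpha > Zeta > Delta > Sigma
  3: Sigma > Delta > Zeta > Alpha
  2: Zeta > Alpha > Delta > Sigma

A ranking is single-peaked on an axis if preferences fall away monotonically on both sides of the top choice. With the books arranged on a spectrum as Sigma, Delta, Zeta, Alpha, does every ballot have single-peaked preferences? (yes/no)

yes

Axis positions: Sigma=1, Delta=2, Zeta=3, Alpha=4.
Ballot type 1 (peak Zeta at position 3): ranking walks positions 3-2-1-4, expanding outward from the peak — single-peaked.
Ballot type 2 (peak Alpha at position 4): ranking walks positions 4-3-2-1, expanding outward from the peak — single-peaked.
Ballot type 3 (peak Sigma at position 1): ranking walks positions 1-2-3-4, expanding outward from the peak — single-peaked.
Ballot type 4 (peak Zeta at position 3): ranking walks positions 3-4-2-1, expanding outward from the peak — single-peaked.
Every ranking is single-peaked on this axis.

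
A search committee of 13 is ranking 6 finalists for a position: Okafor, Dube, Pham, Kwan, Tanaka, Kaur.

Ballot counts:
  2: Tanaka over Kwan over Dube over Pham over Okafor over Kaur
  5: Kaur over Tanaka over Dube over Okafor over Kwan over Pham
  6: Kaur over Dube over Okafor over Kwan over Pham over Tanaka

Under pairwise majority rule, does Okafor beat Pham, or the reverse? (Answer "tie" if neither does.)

Okafor

Ballots ranking Okafor above Pham: 5 + 6 = 11.
Ballots ranking Pham above Okafor: 13 − 11 = 2.
Okafor wins the head-to-head 11–2.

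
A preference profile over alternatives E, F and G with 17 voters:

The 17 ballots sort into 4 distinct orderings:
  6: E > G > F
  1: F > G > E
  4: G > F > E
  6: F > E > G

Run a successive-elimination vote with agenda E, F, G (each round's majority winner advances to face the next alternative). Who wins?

Round 1: E vs F — 6–11, F advances.
Round 2: F vs G — 7–10, G advances.
The agenda winner is G.

G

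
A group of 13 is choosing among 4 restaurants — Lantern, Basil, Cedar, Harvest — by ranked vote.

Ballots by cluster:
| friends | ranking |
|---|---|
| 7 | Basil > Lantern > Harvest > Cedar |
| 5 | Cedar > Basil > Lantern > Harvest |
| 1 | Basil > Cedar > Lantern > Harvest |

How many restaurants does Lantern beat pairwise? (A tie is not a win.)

2

Lantern against each rival (13 friends):
Lantern vs Basil: Basil, 13–0.
Lantern vs Cedar: Lantern is ranked higher on 7 ballots, Cedar on 6. Lantern wins 7–6.
Lantern vs Harvest: Lantern, 13–0.
Lantern beats Cedar, Harvest; loses to Basil — 2 pairwise wins.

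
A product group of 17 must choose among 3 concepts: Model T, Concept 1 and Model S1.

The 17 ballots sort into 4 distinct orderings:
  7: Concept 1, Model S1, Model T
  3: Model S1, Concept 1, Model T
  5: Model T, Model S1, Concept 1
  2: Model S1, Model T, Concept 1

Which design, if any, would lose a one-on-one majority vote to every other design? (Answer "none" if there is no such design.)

Pairwise majorities:
Model T vs Concept 1: Concept 1, 10–7.
Model T–Model S1: Model S1 12–5.
Concept 1 vs Model S1: Concept 1 preferred on 7 ballots; Model S1 wins 10–7.
Only Model T has no wins; Model T is the Condorcet loser.

Model T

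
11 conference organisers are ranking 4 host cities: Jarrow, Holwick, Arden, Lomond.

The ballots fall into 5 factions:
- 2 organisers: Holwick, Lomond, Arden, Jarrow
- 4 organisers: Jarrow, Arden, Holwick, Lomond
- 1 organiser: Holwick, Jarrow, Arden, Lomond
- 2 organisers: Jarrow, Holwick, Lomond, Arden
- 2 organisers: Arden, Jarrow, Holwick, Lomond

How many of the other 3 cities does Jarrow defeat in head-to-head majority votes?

3

Jarrow against each rival (11 organisers):
Jarrow vs Holwick: 4+2+2 = 8 for Jarrow, 3 for Holwick — Jarrow by 8–3.
Jarrow vs Arden: Jarrow preferred on 4+1+2 = 7 ballots; Jarrow wins 7–4.
Jarrow vs Lomond: Jarrow is ranked higher on 4+1+2+2 = 9 ballots, Lomond on 2. Jarrow wins 9–2.
Jarrow beats Holwick, Arden, Lomond — 3 pairwise wins.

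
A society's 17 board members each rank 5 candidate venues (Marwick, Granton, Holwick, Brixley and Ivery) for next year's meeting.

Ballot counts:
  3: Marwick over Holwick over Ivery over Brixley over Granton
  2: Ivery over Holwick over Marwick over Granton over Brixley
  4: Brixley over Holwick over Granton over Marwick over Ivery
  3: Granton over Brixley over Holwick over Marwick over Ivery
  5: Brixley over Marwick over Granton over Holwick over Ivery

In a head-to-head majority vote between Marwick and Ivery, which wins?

Marwick

Ballots ranking Marwick above Ivery: 3 + 4 + 3 + 5 = 15.
Ballots ranking Ivery above Marwick: 17 − 15 = 2.
Marwick wins the head-to-head 15–2.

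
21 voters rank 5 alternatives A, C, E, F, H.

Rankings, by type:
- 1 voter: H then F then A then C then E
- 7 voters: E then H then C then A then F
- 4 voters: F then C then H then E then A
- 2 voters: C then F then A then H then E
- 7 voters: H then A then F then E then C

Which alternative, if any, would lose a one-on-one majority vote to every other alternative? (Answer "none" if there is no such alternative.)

none

Head-to-head results (21 voters):
A vs C: C, 13–8.
A vs E: A is ranked higher on 1+2+7 = 10 ballots, E on 11. E wins 11–10.
A–F: A 14–7.
A vs H: H wins 19–2.
C–E: E 14–7.
C vs F: 9 to 12, F.
C–H: H 15–6.
E vs F: F wins 14–7.
E–H: H 14–7.
F vs H: 4+2 = 6 for F, 15 for H — H by 15–6.
No alternative is winless: A beats F; C beats A; E beats A; F beats C; H beats A. There is no Condorcet loser.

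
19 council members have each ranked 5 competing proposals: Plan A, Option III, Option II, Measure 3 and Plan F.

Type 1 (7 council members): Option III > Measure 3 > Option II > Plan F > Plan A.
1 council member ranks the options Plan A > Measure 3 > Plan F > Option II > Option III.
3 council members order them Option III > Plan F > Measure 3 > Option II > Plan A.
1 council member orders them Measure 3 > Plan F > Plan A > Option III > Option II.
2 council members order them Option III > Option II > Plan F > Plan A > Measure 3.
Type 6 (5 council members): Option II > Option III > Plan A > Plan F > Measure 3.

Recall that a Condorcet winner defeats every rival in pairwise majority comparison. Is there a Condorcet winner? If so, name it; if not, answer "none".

Option III

Head-to-head results (19 council members):
Plan A vs Option III: 2 to 17, Option III.
Plan A vs Option II: Plan A is ranked higher on 1+1 = 2 ballots, Option II on 17. Option II wins 17–2.
Plan A vs Measure 3: 8 to 11, Measure 3.
Plan A vs Plan F: 1+5 = 6 for Plan A, 13 for Plan F — Plan F by 13–6.
Option III vs Option II: Option III preferred on 7+3+1+2 = 13 ballots; Option III wins 13–6.
Option III vs Measure 3: Option III is ranked higher on 7+3+2+5 = 17 ballots, Measure 3 on 2. Option III wins 17–2.
Option III vs Plan F: Option III is ranked higher on 7+3+2+5 = 17 ballots, Plan F on 2. Option III wins 17–2.
Option II vs Measure 3: 7 to 12, Measure 3.
Option II vs Plan F: Option II preferred on 7+2+5 = 14 ballots; Option II wins 14–5.
Measure 3 vs Plan F: Measure 3 preferred on 7+1+1 = 9 ballots; Plan F wins 10–9.
Option III wins every pairwise contest, so Option III is the Condorcet winner.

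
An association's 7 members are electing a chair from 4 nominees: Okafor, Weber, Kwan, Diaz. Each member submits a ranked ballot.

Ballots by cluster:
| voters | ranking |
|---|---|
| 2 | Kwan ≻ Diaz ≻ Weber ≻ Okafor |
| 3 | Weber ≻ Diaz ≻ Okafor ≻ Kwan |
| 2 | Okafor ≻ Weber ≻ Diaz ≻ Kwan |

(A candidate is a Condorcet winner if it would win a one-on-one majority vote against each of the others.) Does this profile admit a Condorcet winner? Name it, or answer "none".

Check each pair by majority over 7 ballots:
Okafor vs Weber: 2 to 5, Weber.
Okafor vs Kwan: 3+2 = 5 for Okafor, 2 for Kwan — Okafor by 5–2.
Okafor vs Diaz: Okafor is ranked higher on 2 ballots, Diaz on 5. Diaz wins 5–2.
Weber vs Kwan: 5 to 2, Weber.
Weber vs Diaz: Weber preferred on 3+2 = 5 ballots; Weber wins 5–2.
Kwan vs Diaz: 2 to 5, Diaz.
Weber beats each of Okafor, Kwan, Diaz — Weber is the Condorcet winner.

Weber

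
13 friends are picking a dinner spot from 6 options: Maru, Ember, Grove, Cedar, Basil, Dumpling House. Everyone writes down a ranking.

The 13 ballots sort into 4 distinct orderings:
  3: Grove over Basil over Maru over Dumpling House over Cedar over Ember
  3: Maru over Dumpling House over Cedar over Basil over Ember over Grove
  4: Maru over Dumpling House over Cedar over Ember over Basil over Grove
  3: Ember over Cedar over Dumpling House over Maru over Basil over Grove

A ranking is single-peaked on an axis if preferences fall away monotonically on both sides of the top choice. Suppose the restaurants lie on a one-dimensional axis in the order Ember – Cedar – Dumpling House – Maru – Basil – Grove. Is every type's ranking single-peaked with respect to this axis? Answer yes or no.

Axis positions: Ember=1, Cedar=2, Dumpling House=3, Maru=4, Basil=5, Grove=6.
Type 1 (peak Grove at position 6): ranking walks positions 6-5-4-3-2-1, expanding outward from the peak — single-peaked.
Type 2 (peak Maru at position 4): ranking walks positions 4-3-2-5-1-6, expanding outward from the peak — single-peaked.
Type 3 (peak Maru at position 4): ranking walks positions 4-3-2-1-5-6, expanding outward from the peak — single-peaked.
Type 4 (peak Ember at position 1): ranking walks positions 1-2-3-4-5-6, expanding outward from the peak — single-peaked.
Every ranking is single-peaked on this axis.

yes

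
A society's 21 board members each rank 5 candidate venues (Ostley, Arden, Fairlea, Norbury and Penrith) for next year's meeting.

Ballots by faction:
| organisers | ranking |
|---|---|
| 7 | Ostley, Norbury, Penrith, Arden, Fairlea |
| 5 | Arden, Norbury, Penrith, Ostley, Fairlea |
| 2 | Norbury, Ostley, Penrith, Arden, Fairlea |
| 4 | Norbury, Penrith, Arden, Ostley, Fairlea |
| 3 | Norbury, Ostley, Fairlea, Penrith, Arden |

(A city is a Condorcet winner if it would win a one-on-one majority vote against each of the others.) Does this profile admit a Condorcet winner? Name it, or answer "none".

Pairwise majorities:
Ostley vs Arden: Ostley is ranked higher on 7+2+3 = 12 ballots, Arden on 9. Ostley wins 12–9.
Ostley vs Fairlea: Ostley preferred on 7+5+2+4+3 = 21 ballots; Ostley wins 21–0.
Ostley vs Norbury: 7 for Ostley, 14 for Norbury — Norbury by 14–7.
Ostley vs Penrith: Ostley is ranked higher on 7+2+3 = 12 ballots, Penrith on 9. Ostley wins 12–9.
Arden vs Fairlea: Arden, 18–3.
Arden–Norbury: Norbury 16–5.
Arden vs Penrith: Arden is ranked higher on 5 ballots, Penrith on 16. Penrith wins 16–5.
Fairlea vs Norbury: 0 for Fairlea, 21 for Norbury — Norbury by 21–0.
Fairlea vs Penrith: Penrith, 18–3.
Norbury vs Penrith: Norbury wins 21–0.
Norbury wins every pairwise contest, so Norbury is the Condorcet winner.

Norbury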